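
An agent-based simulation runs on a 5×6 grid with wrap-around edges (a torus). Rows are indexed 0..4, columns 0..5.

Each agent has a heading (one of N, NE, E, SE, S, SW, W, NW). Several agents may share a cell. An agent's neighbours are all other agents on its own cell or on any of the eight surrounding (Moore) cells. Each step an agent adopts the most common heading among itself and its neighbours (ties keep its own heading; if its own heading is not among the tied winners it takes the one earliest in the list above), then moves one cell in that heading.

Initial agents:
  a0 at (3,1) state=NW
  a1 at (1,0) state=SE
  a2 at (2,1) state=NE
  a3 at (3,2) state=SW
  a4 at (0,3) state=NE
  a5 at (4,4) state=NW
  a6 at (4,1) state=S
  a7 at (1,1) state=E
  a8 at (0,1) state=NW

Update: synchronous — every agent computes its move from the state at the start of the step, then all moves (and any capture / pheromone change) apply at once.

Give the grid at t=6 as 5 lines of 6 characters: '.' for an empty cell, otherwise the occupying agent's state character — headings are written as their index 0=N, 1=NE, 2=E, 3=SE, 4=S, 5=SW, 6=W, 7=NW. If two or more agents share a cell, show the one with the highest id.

......
.7....
.77...
.7..7.
.77...

t=1: a0@(2,0):NW a1@(2,1):SE a2@(1,2):NE a3@(4,1):SW a4@(4,4):NE a5@(3,3):NW a6@(3,0):NW a7@(1,2):E a8@(4,0):NW
t=2: a0@(1,5):NW a1@(1,0):NW a2@(0,3):NE a3@(3,0):NW a4@(3,5):NE a5@(2,2):NW a6@(2,5):NW a7@(1,3):E a8@(3,5):NW
t=3: a0@(0,4):NW a1@(0,5):NW a2@(4,4):NE a3@(2,5):NW a4@(2,4):NW a5@(1,1):NW a6@(1,4):NW a7@(1,4):E a8@(2,4):NW
t=4: a0@(4,3):NW a1@(4,4):NW a2@(3,3):NW a3@(1,4):NW a4@(1,3):NW a5@(0,0):NW a6@(0,3):NW a7@(0,3):NW a8@(1,3):NW
t=5: a0@(3,2):NW a1@(3,3):NW a2@(2,2):NW a3@(0,3):NW a4@(0,2):NW a5@(4,5):NW a6@(4,2):NW a7@(4,2):NW a8@(0,2):NW
t=6: a0@(2,1):NW a1@(2,2):NW a2@(1,1):NW a3@(4,2):NW a4@(4,1):NW a5@(3,4):NW a6@(3,1):NW a7@(3,1):NW a8@(4,1):NW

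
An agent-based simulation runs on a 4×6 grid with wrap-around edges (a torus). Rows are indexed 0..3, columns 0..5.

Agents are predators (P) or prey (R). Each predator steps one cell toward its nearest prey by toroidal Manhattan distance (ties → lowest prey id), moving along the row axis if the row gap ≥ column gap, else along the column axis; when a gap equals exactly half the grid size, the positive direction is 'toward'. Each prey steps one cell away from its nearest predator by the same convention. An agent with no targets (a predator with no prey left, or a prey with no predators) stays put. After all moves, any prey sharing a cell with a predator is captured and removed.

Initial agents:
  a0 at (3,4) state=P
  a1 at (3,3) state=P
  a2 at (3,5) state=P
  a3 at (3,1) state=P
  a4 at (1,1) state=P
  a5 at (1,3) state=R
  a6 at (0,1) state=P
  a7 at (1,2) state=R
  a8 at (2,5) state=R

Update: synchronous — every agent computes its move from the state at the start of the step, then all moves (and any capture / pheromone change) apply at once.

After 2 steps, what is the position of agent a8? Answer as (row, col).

t=1: a0@(2,4):P a1@(0,3):P a2@(2,5):P a3@(0,1):P a4@(1,2):P a6@(1,1):P a7@(1,3):R a8@(1,5):R
t=2: a0@(1,4):P a1@(1,3):P a2@(1,5):P a3@(0,2):P a4@(1,3):P a6@(1,2):P a7@(2,3):R a8@(0,5):R

(0, 5)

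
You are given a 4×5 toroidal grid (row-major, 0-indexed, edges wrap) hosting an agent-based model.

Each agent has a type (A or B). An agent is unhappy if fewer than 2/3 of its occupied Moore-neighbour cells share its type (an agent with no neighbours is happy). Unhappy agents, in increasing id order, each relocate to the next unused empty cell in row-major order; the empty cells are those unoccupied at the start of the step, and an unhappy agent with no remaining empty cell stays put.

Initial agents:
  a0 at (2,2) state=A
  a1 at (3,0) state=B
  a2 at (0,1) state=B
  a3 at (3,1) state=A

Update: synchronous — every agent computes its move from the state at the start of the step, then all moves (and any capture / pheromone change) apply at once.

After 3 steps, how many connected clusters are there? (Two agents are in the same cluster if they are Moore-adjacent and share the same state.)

t=1: a0@(2,2):A a1@(0,0):B a2@(0,2):B a3@(0,3):A
t=2: a0@(2,2):A a1@(0,0):B a2@(0,1):B a3@(0,4):A
t=3: a0@(2,2):A a1@(0,2):B a2@(0,1):B a3@(0,3):A

3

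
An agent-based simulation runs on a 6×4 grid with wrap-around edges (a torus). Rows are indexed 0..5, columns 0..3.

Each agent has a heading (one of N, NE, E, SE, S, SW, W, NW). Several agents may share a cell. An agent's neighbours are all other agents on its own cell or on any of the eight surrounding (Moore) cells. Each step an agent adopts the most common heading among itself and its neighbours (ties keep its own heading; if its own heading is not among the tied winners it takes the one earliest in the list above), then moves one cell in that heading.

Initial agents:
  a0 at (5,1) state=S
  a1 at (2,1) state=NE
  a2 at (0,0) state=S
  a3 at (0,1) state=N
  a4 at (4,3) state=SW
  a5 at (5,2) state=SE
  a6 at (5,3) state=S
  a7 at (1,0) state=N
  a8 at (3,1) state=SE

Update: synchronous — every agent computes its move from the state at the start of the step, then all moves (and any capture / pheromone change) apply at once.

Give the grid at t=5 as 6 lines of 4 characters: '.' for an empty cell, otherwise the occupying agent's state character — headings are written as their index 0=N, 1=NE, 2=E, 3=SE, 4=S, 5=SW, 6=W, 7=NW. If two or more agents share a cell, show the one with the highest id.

t=1: a0@(0,1):S a1@(1,2):NE a2@(1,0):S a3@(5,1):N a4@(5,2):SW a5@(0,2):S a6@(0,3):S a7@(0,0):N a8@(4,2):SE
t=2: a0@(1,1):S a1@(2,2):S a2@(2,0):S a3@(4,1):N a4@(0,2):S a5@(1,2):S a6@(1,3):S a7@(1,0):S a8@(5,3):SE
t=3: a0@(2,1):S a1@(3,2):S a2@(3,0):S a3@(3,1):N a4@(1,2):S a5@(2,2):S a6@(2,3):S a7@(2,0):S a8@(0,0):SE
t=4: a0@(3,1):S a1@(4,2):S a2@(4,0):S a3@(4,1):S a4@(2,2):S a5@(3,2):S a6@(3,3):S a7@(3,0):S a8@(1,1):SE
t=5: a0@(4,1):S a1@(5,2):S a2@(5,0):S a3@(5,1):S a4@(3,2):S a5@(4,2):S a6@(4,3):S a7@(4,0):S a8@(2,2):SE

....
....
..3.
..4.
4444
444.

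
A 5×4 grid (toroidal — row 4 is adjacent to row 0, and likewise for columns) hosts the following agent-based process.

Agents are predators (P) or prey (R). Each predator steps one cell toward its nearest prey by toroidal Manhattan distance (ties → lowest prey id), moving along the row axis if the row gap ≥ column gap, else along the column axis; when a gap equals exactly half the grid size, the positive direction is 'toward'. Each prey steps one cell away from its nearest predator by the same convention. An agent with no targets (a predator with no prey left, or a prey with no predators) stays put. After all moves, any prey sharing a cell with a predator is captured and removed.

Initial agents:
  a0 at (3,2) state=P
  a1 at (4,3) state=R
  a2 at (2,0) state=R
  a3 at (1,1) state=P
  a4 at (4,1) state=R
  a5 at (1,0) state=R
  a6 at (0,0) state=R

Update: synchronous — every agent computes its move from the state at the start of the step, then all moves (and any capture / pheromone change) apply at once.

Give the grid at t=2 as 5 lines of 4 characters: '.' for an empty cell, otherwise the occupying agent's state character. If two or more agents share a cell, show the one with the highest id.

t=1: a0@(4,2):P a1@(0,3):R a2@(3,0):R a3@(1,0):P a4@(0,1):R a5@(1,3):R a6@(4,0):R
t=2: a0@(0,2):P a2@(4,0):R a3@(1,3):P a4@(1,1):R a5@(1,2):R a6@(4,3):R

..P.
.RRP
....
....
R..R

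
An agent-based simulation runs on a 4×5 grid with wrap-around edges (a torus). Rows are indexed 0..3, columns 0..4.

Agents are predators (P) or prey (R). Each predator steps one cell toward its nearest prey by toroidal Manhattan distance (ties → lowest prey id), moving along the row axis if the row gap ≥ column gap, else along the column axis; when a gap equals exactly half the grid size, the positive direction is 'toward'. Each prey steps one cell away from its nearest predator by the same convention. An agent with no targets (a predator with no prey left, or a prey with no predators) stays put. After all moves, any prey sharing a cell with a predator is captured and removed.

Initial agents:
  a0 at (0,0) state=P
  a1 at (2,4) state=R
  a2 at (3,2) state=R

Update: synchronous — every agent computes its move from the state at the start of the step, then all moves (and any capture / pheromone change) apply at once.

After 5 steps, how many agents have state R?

2

t=1: a0@(1,0):P a1@(1,4):R a2@(3,3):R
t=2: a0@(1,4):P a1@(1,3):R a2@(2,3):R
t=3: a0@(1,3):P a1@(1,2):R a2@(3,3):R
t=4: a0@(1,2):P a1@(1,1):R a2@(2,3):R
t=5: a0@(1,1):P a1@(1,0):R a2@(3,3):R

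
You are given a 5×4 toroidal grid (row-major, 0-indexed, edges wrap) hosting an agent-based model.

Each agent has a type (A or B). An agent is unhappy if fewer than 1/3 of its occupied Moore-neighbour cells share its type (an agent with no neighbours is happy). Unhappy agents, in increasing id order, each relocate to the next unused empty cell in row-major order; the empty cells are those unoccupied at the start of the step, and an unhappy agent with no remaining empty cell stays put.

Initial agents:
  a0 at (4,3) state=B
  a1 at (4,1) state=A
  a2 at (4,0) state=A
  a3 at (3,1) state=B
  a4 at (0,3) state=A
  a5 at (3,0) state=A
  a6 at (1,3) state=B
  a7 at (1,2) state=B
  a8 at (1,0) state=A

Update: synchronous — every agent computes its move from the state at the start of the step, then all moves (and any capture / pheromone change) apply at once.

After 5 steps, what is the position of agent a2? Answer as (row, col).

t=1: a0@(0,0):B a1@(4,1):A a2@(4,0):A a3@(0,1):B a4@(0,3):A a5@(3,0):A a6@(1,3):B a7@(1,2):B a8@(1,0):A
t=2: a0@(0,0):B a1@(4,1):A a2@(4,0):A a3@(0,1):B a4@(0,3):A a5@(3,0):A a6@(1,3):B a7@(1,2):B a8@(0,2):A
t=3: (unchanged — steady state)

(4, 0)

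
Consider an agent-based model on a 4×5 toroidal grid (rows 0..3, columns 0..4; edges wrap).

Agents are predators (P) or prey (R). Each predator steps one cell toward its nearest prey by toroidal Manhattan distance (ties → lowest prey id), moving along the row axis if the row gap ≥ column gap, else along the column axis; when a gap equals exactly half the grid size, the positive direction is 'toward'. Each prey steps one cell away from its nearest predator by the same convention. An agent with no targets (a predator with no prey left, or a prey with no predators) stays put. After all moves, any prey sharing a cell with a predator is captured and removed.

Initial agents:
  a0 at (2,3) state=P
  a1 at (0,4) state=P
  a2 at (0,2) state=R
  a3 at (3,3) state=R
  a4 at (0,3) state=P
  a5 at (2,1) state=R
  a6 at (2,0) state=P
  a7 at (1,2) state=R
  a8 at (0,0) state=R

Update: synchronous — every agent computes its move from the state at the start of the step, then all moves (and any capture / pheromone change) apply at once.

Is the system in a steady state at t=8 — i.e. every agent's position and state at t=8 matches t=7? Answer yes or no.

no

t=1: a0@(3,3):P a1@(0,0):P a2@(0,1):R a3@(0,3):R a4@(0,2):P a5@(2,2):R a6@(2,1):P a8@(0,1):R
t=2: a0@(0,3):P a1@(0,1):P a2@(0,2):R a3@(1,3):R a4@(0,1):P a5@(2,3):R a6@(2,2):P a8@(0,2):R
t=3: a0@(0,2):P a1@(0,2):P a2@(0,1):R a4@(0,2):P a5@(2,4):R a6@(2,3):P a8@(0,1):R
t=4: a0@(0,1):P a1@(0,1):P a2@(0,0):R a4@(0,1):P a5@(2,0):R a6@(2,4):P a8@(0,0):R
t=5: a0@(0,0):P a1@(0,0):P a2@(0,4):R a4@(0,0):P a5@(2,1):R a6@(2,0):P a8@(0,4):R
t=6: a0@(0,4):P a1@(0,4):P a2@(0,3):R a4@(0,4):P a5@(2,2):R a6@(2,1):P a8@(0,3):R
t=7: a0@(0,3):P a1@(0,3):P a2@(0,2):R a4@(0,3):P a5@(2,3):R a6@(2,2):P a8@(0,2):R
t=8: a0@(0,2):P a1@(0,2):P a2@(0,1):R a4@(0,2):P a5@(2,4):R a6@(2,3):P a8@(0,1):R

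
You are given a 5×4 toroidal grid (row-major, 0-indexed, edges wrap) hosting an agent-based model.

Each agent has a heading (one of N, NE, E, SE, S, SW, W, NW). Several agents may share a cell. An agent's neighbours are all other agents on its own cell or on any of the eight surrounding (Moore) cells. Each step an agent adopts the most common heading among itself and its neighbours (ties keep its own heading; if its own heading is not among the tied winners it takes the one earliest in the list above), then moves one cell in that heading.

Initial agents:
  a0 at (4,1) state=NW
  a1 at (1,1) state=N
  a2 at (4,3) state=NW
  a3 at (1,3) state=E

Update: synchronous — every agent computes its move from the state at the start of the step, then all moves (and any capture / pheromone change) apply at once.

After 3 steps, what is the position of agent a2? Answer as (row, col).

t=1: a0@(3,0):NW a1@(0,1):N a2@(3,2):NW a3@(1,0):E
t=2: a0@(2,3):NW a1@(4,1):N a2@(2,1):NW a3@(1,1):E
t=3: a0@(1,2):NW a1@(3,1):N a2@(1,0):NW a3@(1,2):E

(1, 0)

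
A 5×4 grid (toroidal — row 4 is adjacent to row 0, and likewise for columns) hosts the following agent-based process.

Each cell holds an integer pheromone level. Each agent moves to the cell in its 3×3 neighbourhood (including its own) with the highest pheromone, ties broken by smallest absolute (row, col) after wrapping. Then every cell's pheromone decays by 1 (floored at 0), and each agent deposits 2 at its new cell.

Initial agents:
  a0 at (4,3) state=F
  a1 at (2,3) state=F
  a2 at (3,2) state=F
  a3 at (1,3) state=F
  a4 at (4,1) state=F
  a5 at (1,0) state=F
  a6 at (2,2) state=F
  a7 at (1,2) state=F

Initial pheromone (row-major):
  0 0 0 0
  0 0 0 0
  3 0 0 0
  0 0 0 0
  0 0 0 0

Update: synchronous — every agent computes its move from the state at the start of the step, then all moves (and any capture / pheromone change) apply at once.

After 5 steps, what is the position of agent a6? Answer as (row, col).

(2, 0)

t=1: a0@(0,0) a1@(2,0) a2@(2,1) a3@(2,0) a4@(0,0) a5@(2,0) a6@(1,1) a7@(0,1) | pheromone: 4 2 0 0 / 0 2 0 0 / 8 2 0 0 / 0 0 0 0 / 0 0 0 0
t=2: a0@(0,0) a1@(2,0) a2@(2,0) a3@(2,0) a4@(0,0) a5@(2,0) a6@(2,0) a7@(0,0) | pheromone: 9 1 0 0 / 0 1 0 0 / 17 1 0 0 / 0 0 0 0 / 0 0 0 0
t=3: a0@(0,0) a1@(2,0) a2@(2,0) a3@(2,0) a4@(0,0) a5@(2,0) a6@(2,0) a7@(0,0) | pheromone: 14 0 0 0 / 0 0 0 0 / 26 0 0 0 / 0 0 0 0 / 0 0 0 0
t=4: a0@(0,0) a1@(2,0) a2@(2,0) a3@(2,0) a4@(0,0) a5@(2,0) a6@(2,0) a7@(0,0) | pheromone: 19 0 0 0 / 0 0 0 0 / 35 0 0 0 / 0 0 0 0 / 0 0 0 0
t=5: a0@(0,0) a1@(2,0) a2@(2,0) a3@(2,0) a4@(0,0) a5@(2,0) a6@(2,0) a7@(0,0) | pheromone: 24 0 0 0 / 0 0 0 0 / 44 0 0 0 / 0 0 0 0 / 0 0 0 0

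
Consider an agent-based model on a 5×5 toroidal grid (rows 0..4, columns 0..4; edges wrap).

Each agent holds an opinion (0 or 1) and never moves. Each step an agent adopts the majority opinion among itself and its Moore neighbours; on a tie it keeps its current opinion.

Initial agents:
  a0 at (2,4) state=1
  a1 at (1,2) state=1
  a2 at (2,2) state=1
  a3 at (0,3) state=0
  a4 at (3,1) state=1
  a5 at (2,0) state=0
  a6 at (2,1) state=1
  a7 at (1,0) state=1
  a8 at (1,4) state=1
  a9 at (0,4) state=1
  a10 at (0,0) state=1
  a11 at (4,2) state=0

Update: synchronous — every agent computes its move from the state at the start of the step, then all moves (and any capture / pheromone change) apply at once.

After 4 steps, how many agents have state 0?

0

t=1: a0@(2,4):1 a1@(1,2):1 a2@(2,2):1 a3@(0,3):1 a4@(3,1):1 a5@(2,0):1 a6@(2,1):1 a7@(1,0):1 a8@(1,4):1 a9@(0,4):1 a10@(0,0):1 a11@(4,2):0
t=2: a0@(2,4):1 a1@(1,2):1 a2@(2,2):1 a3@(0,3):1 a4@(3,1):1 a5@(2,0):1 a6@(2,1):1 a7@(1,0):1 a8@(1,4):1 a9@(0,4):1 a10@(0,0):1 a11@(4,2):1
t=3: (unchanged — steady state)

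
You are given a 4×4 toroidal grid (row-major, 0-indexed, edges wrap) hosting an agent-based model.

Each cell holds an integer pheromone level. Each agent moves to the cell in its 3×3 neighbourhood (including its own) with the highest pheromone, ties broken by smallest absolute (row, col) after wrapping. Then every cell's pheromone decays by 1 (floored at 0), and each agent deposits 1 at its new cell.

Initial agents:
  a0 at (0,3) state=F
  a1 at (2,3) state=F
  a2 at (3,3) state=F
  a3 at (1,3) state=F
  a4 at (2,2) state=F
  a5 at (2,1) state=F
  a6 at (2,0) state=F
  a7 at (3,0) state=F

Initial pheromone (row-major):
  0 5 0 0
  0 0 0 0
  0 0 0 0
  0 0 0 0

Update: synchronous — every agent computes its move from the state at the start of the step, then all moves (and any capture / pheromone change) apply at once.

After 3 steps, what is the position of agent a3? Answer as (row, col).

(0, 1)

t=1: a0@(0,0) a1@(1,0) a2@(0,0) a3@(0,0) a4@(1,1) a5@(1,0) a6@(1,0) a7@(0,1) | pheromone: 3 5 0 0 / 3 1 0 0 / 0 0 0 0 / 0 0 0 0
t=2: a0@(0,1) a1@(0,1) a2@(0,1) a3@(0,1) a4@(0,1) a5@(0,1) a6@(0,1) a7@(0,1) | pheromone: 2 12 0 0 / 2 0 0 0 / 0 0 0 0 / 0 0 0 0
t=3: a0@(0,1) a1@(0,1) a2@(0,1) a3@(0,1) a4@(0,1) a5@(0,1) a6@(0,1) a7@(0,1) | pheromone: 1 19 0 0 / 1 0 0 0 / 0 0 0 0 / 0 0 0 0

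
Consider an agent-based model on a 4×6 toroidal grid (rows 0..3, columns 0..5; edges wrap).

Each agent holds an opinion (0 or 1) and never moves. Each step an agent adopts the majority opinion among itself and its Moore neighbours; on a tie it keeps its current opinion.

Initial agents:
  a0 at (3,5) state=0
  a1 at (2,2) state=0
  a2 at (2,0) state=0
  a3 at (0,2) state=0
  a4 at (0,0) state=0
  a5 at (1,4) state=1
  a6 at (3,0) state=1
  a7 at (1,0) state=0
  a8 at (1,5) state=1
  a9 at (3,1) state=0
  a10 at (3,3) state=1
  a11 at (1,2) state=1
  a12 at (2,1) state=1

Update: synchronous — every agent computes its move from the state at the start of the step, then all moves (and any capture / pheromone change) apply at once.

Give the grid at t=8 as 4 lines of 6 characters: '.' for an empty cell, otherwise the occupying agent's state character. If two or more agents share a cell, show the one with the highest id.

0.0...
0.0.10
000...
00.0.0

t=1: a0@(3,5):0 a1@(2,2):1 a2@(2,0):0 a3@(0,2):0 a4@(0,0):0 a5@(1,4):1 a6@(3,0):0 a7@(1,0):0 a8@(1,5):0 a9@(3,1):0 a10@(3,3):0 a11@(1,2):1 a12@(2,1):0
t=2: a0@(3,5):0 a1@(2,2):0 a2@(2,0):0 a3@(0,2):0 a4@(0,0):0 a5@(1,4):1 a6@(3,0):0 a7@(1,0):0 a8@(1,5):0 a9@(3,1):0 a10@(3,3):0 a11@(1,2):1 a12@(2,1):0
t=3: a0@(3,5):0 a1@(2,2):0 a2@(2,0):0 a3@(0,2):0 a4@(0,0):0 a5@(1,4):1 a6@(3,0):0 a7@(1,0):0 a8@(1,5):0 a9@(3,1):0 a10@(3,3):0 a11@(1,2):0 a12@(2,1):0
t=4: (unchanged — steady state)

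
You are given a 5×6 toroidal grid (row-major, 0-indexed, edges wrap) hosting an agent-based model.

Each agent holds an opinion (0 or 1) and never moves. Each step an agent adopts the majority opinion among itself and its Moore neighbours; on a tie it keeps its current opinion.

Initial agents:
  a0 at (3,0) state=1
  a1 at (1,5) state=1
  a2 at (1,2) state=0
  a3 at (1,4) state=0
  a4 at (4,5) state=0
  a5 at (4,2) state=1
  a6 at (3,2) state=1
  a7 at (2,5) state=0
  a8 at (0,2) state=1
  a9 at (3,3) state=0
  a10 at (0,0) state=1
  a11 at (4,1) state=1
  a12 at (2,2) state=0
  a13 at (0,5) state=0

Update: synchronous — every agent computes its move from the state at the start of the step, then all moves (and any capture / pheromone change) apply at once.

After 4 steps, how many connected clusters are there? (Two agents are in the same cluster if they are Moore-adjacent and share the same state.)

3

t=1: a0@(3,0):1 a1@(1,5):0 a2@(1,2):0 a3@(1,4):0 a4@(4,5):0 a5@(4,2):1 a6@(3,2):1 a7@(2,5):0 a8@(0,2):1 a9@(3,3):0 a10@(0,0):1 a11@(4,1):1 a12@(2,2):0 a13@(0,5):0
t=2: a0@(3,0):1 a1@(1,5):0 a2@(1,2):0 a3@(1,4):0 a4@(4,5):0 a5@(4,2):1 a6@(3,2):1 a7@(2,5):0 a8@(0,2):1 a9@(3,3):0 a10@(0,0):0 a11@(4,1):1 a12@(2,2):0 a13@(0,5):0
t=3: (unchanged — steady state)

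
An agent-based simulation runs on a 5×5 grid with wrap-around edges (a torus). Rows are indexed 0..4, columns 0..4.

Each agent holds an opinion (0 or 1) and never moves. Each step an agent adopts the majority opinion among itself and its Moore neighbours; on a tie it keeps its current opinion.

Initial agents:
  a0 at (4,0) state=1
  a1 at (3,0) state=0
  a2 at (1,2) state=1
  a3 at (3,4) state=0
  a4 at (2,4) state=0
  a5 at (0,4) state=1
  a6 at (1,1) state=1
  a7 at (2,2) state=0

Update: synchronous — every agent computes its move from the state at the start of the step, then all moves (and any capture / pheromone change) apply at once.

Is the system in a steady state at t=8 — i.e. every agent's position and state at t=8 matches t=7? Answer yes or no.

yes

t=1: a0@(4,0):1 a1@(3,0):0 a2@(1,2):1 a3@(3,4):0 a4@(2,4):0 a5@(0,4):1 a6@(1,1):1 a7@(2,2):1
t=2: (unchanged — steady state)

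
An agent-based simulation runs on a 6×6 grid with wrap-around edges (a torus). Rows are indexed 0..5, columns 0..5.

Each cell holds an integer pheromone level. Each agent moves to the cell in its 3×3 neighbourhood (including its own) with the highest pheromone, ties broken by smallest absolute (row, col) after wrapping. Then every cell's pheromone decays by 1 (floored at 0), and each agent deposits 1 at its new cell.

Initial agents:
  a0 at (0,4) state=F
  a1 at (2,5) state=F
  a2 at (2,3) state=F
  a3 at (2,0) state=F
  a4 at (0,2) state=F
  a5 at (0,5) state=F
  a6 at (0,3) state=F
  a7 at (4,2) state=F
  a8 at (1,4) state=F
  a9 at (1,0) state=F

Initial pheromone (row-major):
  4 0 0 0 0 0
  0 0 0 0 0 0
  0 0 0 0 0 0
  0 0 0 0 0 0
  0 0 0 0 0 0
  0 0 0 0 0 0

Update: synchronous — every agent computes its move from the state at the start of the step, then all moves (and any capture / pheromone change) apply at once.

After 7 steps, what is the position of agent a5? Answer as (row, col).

(0, 0)

t=1: a0@(0,3) a1@(1,0) a2@(1,2) a3@(1,0) a4@(0,1) a5@(0,0) a6@(0,2) a7@(3,1) a8@(0,3) a9@(0,0) | pheromone: 5 1 1 2 0 0 / 2 0 1 0 0 0 / 0 0 0 0 0 0 / 0 1 0 0 0 0 / 0 0 0 0 0 0 / 0 0 0 0 0 0
t=2: a0@(0,3) a1@(0,0) a2@(0,3) a3@(0,0) a4@(0,0) a5@(0,0) a6@(0,3) a7@(3,1) a8@(0,3) a9@(0,0) | pheromone: 9 0 0 5 0 0 / 1 0 0 0 0 0 / 0 0 0 0 0 0 / 0 1 0 0 0 0 / 0 0 0 0 0 0 / 0 0 0 0 0 0
t=3: a0@(0,3) a1@(0,0) a2@(0,3) a3@(0,0) a4@(0,0) a5@(0,0) a6@(0,3) a7@(3,1) a8@(0,3) a9@(0,0) | pheromone: 13 0 0 8 0 0 / 0 0 0 0 0 0 / 0 0 0 0 0 0 / 0 1 0 0 0 0 / 0 0 0 0 0 0 / 0 0 0 0 0 0
t=4: a0@(0,3) a1@(0,0) a2@(0,3) a3@(0,0) a4@(0,0) a5@(0,0) a6@(0,3) a7@(3,1) a8@(0,3) a9@(0,0) | pheromone: 17 0 0 11 0 0 / 0 0 0 0 0 0 / 0 0 0 0 0 0 / 0 1 0 0 0 0 / 0 0 0 0 0 0 / 0 0 0 0 0 0
t=5: a0@(0,3) a1@(0,0) a2@(0,3) a3@(0,0) a4@(0,0) a5@(0,0) a6@(0,3) a7@(3,1) a8@(0,3) a9@(0,0) | pheromone: 21 0 0 14 0 0 / 0 0 0 0 0 0 / 0 0 0 0 0 0 / 0 1 0 0 0 0 / 0 0 0 0 0 0 / 0 0 0 0 0 0
t=6: a0@(0,3) a1@(0,0) a2@(0,3) a3@(0,0) a4@(0,0) a5@(0,0) a6@(0,3) a7@(3,1) a8@(0,3) a9@(0,0) | pheromone: 25 0 0 17 0 0 / 0 0 0 0 0 0 / 0 0 0 0 0 0 / 0 1 0 0 0 0 / 0 0 0 0 0 0 / 0 0 0 0 0 0
t=7: a0@(0,3) a1@(0,0) a2@(0,3) a3@(0,0) a4@(0,0) a5@(0,0) a6@(0,3) a7@(3,1) a8@(0,3) a9@(0,0) | pheromone: 29 0 0 20 0 0 / 0 0 0 0 0 0 / 0 0 0 0 0 0 / 0 1 0 0 0 0 / 0 0 0 0 0 0 / 0 0 0 0 0 0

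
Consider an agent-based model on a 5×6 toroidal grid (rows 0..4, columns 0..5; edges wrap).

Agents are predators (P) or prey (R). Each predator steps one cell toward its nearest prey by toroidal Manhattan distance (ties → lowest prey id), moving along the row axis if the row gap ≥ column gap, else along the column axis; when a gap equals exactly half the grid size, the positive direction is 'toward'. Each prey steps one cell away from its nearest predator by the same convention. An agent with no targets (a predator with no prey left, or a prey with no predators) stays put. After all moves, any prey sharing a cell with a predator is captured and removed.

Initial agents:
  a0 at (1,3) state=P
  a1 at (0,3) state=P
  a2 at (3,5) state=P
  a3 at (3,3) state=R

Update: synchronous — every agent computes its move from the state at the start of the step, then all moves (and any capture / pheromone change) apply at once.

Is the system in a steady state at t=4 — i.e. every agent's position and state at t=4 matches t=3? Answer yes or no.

yes

t=1: a0@(2,3):P a1@(4,3):P a2@(3,4):P
t=2: (unchanged — steady state)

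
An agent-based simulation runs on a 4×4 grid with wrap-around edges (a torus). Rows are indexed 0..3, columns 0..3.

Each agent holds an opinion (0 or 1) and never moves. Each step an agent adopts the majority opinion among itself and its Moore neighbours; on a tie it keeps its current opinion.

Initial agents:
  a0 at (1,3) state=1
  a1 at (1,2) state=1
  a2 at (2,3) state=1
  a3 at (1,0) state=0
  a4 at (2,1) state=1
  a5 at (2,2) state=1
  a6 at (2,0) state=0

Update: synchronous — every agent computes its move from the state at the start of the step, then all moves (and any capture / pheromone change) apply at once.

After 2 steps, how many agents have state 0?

0

t=1: a0@(1,3):1 a1@(1,2):1 a2@(2,3):1 a3@(1,0):1 a4@(2,1):1 a5@(2,2):1 a6@(2,0):1
t=2: (unchanged — steady state)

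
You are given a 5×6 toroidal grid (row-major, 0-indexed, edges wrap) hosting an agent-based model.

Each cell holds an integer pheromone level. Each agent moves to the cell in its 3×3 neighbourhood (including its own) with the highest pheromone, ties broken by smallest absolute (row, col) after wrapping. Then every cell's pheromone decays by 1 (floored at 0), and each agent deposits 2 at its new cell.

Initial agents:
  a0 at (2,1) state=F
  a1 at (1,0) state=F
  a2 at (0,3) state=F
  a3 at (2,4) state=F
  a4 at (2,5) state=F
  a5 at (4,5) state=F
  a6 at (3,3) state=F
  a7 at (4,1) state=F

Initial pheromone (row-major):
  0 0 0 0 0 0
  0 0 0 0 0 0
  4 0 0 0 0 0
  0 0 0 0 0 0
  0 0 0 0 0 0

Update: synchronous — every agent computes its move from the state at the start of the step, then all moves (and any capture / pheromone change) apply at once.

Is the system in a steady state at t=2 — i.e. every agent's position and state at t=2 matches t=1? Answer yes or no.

no

t=1: a0@(2,0) a1@(2,0) a2@(0,2) a3@(1,3) a4@(2,0) a5@(0,0) a6@(2,2) a7@(0,0) | pheromone: 4 0 2 0 0 0 / 0 0 0 2 0 0 / 9 0 2 0 0 0 / 0 0 0 0 0 0 / 0 0 0 0 0 0
t=2: a0@(2,0) a1@(2,0) a2@(0,2) a3@(0,2) a4@(2,0) a5@(0,0) a6@(1,3) a7@(0,0) | pheromone: 7 0 5 0 0 0 / 0 0 0 3 0 0 / 14 0 1 0 0 0 / 0 0 0 0 0 0 / 0 0 0 0 0 0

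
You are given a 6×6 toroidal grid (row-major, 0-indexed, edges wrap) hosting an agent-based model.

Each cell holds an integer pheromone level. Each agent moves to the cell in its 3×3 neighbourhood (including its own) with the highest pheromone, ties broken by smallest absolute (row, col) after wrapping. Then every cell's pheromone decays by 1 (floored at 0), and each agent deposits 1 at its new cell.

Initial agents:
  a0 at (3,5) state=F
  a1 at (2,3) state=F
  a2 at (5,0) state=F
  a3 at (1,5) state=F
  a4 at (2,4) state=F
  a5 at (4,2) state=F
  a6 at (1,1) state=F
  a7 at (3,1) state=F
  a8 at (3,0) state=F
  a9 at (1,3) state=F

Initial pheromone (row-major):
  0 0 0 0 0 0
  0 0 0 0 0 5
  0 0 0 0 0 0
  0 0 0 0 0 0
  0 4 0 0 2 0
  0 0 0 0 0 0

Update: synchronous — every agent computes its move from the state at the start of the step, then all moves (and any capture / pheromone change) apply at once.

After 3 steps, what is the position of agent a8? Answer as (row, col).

t=1: a0@(4,4) a1@(1,2) a2@(4,1) a3@(1,5) a4@(1,5) a5@(4,1) a6@(0,0) a7@(4,1) a8@(4,1) a9@(0,2) | pheromone: 1 0 1 0 0 0 / 0 0 1 0 0 6 / 0 0 0 0 0 0 / 0 0 0 0 0 0 / 0 7 0 0 2 0 / 0 0 0 0 0 0
t=2: a0@(4,4) a1@(0,2) a2@(4,1) a3@(1,5) a4@(1,5) a5@(4,1) a6@(1,5) a7@(4,1) a8@(4,1) a9@(0,2) | pheromone: 0 0 2 0 0 0 / 0 0 0 0 0 8 / 0 0 0 0 0 0 / 0 0 0 0 0 0 / 0 10 0 0 2 0 / 0 0 0 0 0 0
t=3: a0@(4,4) a1@(0,2) a2@(4,1) a3@(1,5) a4@(1,5) a5@(4,1) a6@(1,5) a7@(4,1) a8@(4,1) a9@(0,2) | pheromone: 0 0 3 0 0 0 / 0 0 0 0 0 10 / 0 0 0 0 0 0 / 0 0 0 0 0 0 / 0 13 0 0 2 0 / 0 0 0 0 0 0

(4, 1)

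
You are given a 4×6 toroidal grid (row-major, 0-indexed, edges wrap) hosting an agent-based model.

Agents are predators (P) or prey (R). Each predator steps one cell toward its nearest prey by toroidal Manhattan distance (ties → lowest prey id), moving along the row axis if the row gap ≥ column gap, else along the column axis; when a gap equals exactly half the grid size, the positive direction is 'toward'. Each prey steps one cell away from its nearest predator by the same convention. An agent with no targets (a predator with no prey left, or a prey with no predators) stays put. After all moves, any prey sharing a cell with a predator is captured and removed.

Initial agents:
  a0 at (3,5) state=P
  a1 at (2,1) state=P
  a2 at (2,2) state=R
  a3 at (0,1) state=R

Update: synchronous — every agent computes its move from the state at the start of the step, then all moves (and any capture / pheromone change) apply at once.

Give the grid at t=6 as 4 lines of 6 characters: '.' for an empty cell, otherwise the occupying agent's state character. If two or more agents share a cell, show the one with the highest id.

......
......
.PR...
R....P

t=1: a0@(3,0):P a1@(2,2):P a2@(2,3):R a3@(3,1):R
t=2: a0@(3,1):P a1@(2,3):P a2@(2,4):R a3@(3,2):R
t=3: a0@(3,2):P a1@(2,4):P a2@(2,5):R a3@(3,3):R
t=4: a0@(3,3):P a1@(2,5):P a2@(2,0):R a3@(3,4):R
t=5: a0@(3,4):P a1@(2,0):P a2@(2,1):R a3@(3,5):R
t=6: a0@(3,5):P a1@(2,1):P a2@(2,2):R a3@(3,0):R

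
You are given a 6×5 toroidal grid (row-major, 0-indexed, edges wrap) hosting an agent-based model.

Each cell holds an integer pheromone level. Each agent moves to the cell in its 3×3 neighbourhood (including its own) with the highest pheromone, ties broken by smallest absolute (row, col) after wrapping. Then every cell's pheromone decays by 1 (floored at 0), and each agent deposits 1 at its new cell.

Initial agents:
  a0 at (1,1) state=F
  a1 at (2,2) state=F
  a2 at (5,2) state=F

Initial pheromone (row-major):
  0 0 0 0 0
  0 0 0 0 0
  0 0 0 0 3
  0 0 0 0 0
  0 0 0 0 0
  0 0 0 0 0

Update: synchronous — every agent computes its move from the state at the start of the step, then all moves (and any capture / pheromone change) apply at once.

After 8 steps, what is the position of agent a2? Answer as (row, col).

(0, 0)

t=1: a0@(0,0) a1@(1,1) a2@(0,1) | pheromone: 1 1 0 0 0 / 0 1 0 0 0 / 0 0 0 0 2 / 0 0 0 0 0 / 0 0 0 0 0 / 0 0 0 0 0
t=2: a0@(0,0) a1@(0,0) a2@(0,0) | pheromone: 3 0 0 0 0 / 0 0 0 0 0 / 0 0 0 0 1 / 0 0 0 0 0 / 0 0 0 0 0 / 0 0 0 0 0
t=3: a0@(0,0) a1@(0,0) a2@(0,0) | pheromone: 5 0 0 0 0 / 0 0 0 0 0 / 0 0 0 0 0 / 0 0 0 0 0 / 0 0 0 0 0 / 0 0 0 0 0
t=4: a0@(0,0) a1@(0,0) a2@(0,0) | pheromone: 7 0 0 0 0 / 0 0 0 0 0 / 0 0 0 0 0 / 0 0 0 0 0 / 0 0 0 0 0 / 0 0 0 0 0
t=5: a0@(0,0) a1@(0,0) a2@(0,0) | pheromone: 9 0 0 0 0 / 0 0 0 0 0 / 0 0 0 0 0 / 0 0 0 0 0 / 0 0 0 0 0 / 0 0 0 0 0
t=6: a0@(0,0) a1@(0,0) a2@(0,0) | pheromone: 11 0 0 0 0 / 0 0 0 0 0 / 0 0 0 0 0 / 0 0 0 0 0 / 0 0 0 0 0 / 0 0 0 0 0
t=7: a0@(0,0) a1@(0,0) a2@(0,0) | pheromone: 13 0 0 0 0 / 0 0 0 0 0 / 0 0 0 0 0 / 0 0 0 0 0 / 0 0 0 0 0 / 0 0 0 0 0
t=8: a0@(0,0) a1@(0,0) a2@(0,0) | pheromone: 15 0 0 0 0 / 0 0 0 0 0 / 0 0 0 0 0 / 0 0 0 0 0 / 0 0 0 0 0 / 0 0 0 0 0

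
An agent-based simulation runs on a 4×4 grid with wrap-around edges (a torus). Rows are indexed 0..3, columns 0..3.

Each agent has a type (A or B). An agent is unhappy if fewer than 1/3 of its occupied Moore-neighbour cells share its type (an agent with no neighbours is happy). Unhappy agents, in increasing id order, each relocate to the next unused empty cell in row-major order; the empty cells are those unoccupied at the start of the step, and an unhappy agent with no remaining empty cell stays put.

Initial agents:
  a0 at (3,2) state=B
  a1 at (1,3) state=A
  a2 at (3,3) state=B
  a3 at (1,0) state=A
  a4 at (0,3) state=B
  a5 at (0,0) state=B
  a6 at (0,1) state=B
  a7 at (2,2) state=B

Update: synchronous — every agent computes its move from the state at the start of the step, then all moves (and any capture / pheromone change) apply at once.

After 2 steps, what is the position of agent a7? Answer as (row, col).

(2, 2)

t=1: a0@(3,2):B a1@(0,2):A a2@(3,3):B a3@(1,1):A a4@(0,3):B a5@(0,0):B a6@(0,1):B a7@(2,2):B
t=2: a0@(3,2):B a1@(1,0):A a2@(3,3):B a3@(1,2):A a4@(0,3):B a5@(0,0):B a6@(0,1):B a7@(2,2):B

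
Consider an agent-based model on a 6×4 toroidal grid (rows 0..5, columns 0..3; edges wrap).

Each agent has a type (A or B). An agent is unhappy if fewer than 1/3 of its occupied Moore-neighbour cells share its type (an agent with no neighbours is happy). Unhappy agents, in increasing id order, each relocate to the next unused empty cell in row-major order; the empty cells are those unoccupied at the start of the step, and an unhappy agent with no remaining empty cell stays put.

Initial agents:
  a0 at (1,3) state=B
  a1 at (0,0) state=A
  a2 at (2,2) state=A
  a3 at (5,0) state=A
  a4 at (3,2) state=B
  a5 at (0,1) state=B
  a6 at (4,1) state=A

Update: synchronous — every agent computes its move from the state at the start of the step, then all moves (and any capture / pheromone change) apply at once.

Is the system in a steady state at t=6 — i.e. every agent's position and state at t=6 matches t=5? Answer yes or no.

t=1: a0@(0,2):B a1@(0,0):A a2@(0,3):A a3@(5,0):A a4@(1,0):B a5@(1,1):B a6@(4,1):A
t=2: (unchanged — steady state)

yes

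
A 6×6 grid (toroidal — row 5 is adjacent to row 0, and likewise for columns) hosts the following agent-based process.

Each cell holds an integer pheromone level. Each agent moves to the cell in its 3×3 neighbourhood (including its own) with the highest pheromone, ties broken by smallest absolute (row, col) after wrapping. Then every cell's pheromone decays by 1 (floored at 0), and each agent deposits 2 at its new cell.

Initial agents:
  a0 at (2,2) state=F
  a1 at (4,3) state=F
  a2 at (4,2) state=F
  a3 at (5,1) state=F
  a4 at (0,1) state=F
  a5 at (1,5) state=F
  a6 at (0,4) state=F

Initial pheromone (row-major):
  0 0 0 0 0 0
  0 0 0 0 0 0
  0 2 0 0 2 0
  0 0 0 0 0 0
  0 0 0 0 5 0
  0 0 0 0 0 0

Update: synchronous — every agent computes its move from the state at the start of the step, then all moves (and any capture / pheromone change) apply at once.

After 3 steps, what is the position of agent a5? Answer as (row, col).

t=1: a0@(2,1) a1@(4,4) a2@(3,1) a3@(0,0) a4@(0,0) a5@(2,4) a6@(0,3) | pheromone: 4 0 0 2 0 0 / 0 0 0 0 0 0 / 0 3 0 0 3 0 / 0 2 0 0 0 0 / 0 0 0 0 6 0 / 0 0 0 0 0 0
t=2: a0@(2,1) a1@(4,4) a2@(2,1) a3@(0,0) a4@(0,0) a5@(2,4) a6@(0,3) | pheromone: 7 0 0 3 0 0 / 0 0 0 0 0 0 / 0 6 0 0 4 0 / 0 1 0 0 0 0 / 0 0 0 0 7 0 / 0 0 0 0 0 0
t=3: a0@(2,1) a1@(4,4) a2@(2,1) a3@(0,0) a4@(0,0) a5@(2,4) a6@(0,3) | pheromone: 10 0 0 4 0 0 / 0 0 0 0 0 0 / 0 9 0 0 5 0 / 0 0 0 0 0 0 / 0 0 0 0 8 0 / 0 0 0 0 0 0

(2, 4)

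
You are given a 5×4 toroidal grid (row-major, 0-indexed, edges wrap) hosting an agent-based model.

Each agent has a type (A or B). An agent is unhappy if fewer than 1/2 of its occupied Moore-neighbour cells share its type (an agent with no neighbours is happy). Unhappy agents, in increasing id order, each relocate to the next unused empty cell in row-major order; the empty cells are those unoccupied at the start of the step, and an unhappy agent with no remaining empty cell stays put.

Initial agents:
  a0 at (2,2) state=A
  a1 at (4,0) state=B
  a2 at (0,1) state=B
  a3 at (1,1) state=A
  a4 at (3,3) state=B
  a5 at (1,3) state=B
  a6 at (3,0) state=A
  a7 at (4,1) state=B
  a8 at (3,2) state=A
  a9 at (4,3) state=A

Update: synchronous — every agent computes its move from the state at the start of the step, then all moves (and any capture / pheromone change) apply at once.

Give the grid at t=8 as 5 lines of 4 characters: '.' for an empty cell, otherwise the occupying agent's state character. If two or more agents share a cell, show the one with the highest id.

t=1: a0@(2,2):A a1@(4,0):B a2@(0,1):B a3@(1,1):A a4@(0,0):B a5@(0,2):B a6@(0,3):A a7@(4,1):B a8@(3,2):A a9@(4,3):A
t=2: a0@(2,2):A a1@(4,0):B a2@(0,1):B a3@(1,0):A a4@(0,0):B a5@(1,2):B a6@(1,3):A a7@(4,1):B a8@(3,2):A a9@(2,0):A
t=3: a0@(2,2):A a1@(4,0):B a2@(0,1):B a3@(1,0):A a4@(0,0):B a5@(0,2):B a6@(1,3):A a7@(4,1):B a8@(3,2):A a9@(2,0):A
t=4: (unchanged — steady state)

BBB.
A..A
A.A.
..A.
BB..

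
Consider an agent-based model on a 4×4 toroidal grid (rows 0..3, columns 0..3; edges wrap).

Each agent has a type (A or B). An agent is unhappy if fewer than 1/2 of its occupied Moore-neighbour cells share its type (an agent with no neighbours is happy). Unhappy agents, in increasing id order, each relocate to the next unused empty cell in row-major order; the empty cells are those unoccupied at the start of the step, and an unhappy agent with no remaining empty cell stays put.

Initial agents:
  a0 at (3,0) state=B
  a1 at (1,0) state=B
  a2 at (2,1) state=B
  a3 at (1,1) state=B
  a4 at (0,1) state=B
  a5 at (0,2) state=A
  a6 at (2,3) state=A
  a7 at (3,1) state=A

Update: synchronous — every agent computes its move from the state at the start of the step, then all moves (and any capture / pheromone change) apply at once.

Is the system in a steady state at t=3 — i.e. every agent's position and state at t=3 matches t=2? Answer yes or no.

t=1: a0@(3,0):B a1@(1,0):B a2@(2,1):B a3@(1,1):B a4@(0,1):B a5@(0,0):A a6@(0,3):A a7@(1,2):A
t=2: a0@(3,0):B a1@(1,0):B a2@(2,1):B a3@(1,1):B a4@(0,1):B a5@(0,2):A a6@(0,3):A a7@(1,3):A
t=3: (unchanged — steady state)

yes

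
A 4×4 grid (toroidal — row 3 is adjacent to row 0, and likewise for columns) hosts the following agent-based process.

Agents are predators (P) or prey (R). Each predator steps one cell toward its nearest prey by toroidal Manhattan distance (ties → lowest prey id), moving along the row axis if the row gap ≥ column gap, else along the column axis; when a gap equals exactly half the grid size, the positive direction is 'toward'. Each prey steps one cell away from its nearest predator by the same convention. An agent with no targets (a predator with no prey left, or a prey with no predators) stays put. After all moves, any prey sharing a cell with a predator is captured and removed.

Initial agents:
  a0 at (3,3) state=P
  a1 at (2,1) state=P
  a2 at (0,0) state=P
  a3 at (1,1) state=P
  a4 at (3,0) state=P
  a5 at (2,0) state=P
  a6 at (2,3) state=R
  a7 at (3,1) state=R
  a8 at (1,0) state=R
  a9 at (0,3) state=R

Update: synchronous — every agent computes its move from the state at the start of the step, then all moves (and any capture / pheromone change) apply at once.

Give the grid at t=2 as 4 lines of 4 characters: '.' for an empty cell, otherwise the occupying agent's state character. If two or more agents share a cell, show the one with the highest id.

t=1: a0@(2,3):P a1@(3,1):P a2@(1,0):P a3@(1,0):P a4@(3,1):P a5@(2,3):P a6@(1,3):R a7@(0,1):R a8@(2,0):R a9@(1,3):R
t=2: a0@(1,3):P a1@(0,1):P a2@(1,3):P a3@(1,3):P a4@(0,1):P a5@(1,3):P a6@(0,3):R a7@(1,1):R a8@(2,1):R a9@(0,3):R

.P.R
.R.P
.R..
....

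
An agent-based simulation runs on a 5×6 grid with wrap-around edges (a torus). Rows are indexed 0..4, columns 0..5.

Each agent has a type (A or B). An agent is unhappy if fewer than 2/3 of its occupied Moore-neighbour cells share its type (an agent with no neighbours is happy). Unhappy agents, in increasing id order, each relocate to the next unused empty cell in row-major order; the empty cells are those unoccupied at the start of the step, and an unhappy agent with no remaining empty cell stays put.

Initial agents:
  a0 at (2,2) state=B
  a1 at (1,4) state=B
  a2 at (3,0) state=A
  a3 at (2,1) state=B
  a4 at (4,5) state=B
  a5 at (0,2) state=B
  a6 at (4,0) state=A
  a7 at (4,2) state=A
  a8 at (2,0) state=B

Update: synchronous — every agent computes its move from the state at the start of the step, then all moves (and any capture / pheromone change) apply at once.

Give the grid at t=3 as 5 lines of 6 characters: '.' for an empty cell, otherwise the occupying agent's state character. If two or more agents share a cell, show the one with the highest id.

ABB...
..BB.A
A.BB..
......
......

t=1: a0@(2,2):B a1@(1,4):B a2@(0,0):A a3@(2,1):B a4@(0,1):B a5@(0,3):B a6@(0,4):A a7@(0,5):A a8@(1,0):B
t=2: a0@(2,2):B a1@(0,2):B a2@(1,1):A a3@(2,1):B a4@(1,2):B a5@(1,3):B a6@(1,5):A a7@(2,0):A a8@(2,3):B
t=3: a0@(2,2):B a1@(0,2):B a2@(0,0):A a3@(0,1):B a4@(1,2):B a5@(1,3):B a6@(1,5):A a7@(2,0):A a8@(2,3):B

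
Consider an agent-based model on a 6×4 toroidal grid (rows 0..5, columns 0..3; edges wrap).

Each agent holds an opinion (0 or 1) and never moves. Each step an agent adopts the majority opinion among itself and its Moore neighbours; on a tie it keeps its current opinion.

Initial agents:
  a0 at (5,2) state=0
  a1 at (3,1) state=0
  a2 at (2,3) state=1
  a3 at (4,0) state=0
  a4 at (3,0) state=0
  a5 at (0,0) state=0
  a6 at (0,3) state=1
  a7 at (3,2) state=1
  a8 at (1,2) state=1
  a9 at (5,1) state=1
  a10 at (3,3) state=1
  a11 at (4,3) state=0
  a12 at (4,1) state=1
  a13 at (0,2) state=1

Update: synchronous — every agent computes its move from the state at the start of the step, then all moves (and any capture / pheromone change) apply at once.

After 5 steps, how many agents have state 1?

t=1: a0@(5,2):1 a1@(3,1):0 a2@(2,3):1 a3@(4,0):0 a4@(3,0):0 a5@(0,0):1 a6@(0,3):1 a7@(3,2):1 a8@(1,2):1 a9@(5,1):1 a10@(3,3):1 a11@(4,3):0 a12@(4,1):0 a13@(0,2):1
t=2: (unchanged — steady state)

9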